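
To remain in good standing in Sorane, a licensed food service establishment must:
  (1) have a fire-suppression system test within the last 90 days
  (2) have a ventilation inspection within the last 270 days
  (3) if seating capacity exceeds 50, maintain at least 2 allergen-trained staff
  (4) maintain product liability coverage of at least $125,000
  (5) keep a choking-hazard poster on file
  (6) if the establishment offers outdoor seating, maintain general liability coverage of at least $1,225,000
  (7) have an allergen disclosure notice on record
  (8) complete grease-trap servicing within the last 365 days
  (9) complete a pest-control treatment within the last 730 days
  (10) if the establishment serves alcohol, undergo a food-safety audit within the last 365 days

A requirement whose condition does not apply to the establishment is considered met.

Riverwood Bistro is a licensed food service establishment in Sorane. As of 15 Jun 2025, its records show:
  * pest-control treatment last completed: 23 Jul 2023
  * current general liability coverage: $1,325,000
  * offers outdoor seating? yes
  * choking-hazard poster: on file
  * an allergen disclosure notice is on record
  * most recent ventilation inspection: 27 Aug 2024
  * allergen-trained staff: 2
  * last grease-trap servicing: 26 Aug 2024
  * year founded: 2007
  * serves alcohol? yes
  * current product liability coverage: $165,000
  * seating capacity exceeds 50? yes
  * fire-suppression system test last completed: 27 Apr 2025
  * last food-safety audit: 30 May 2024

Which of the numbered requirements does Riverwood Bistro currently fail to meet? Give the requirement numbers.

1. fire-suppression system test 49 days ago vs limit 90 → met
2. ventilation inspection 292 days ago vs limit 270 → not met
3. condition 'seating capacity exceeds 50' holds; allergen-trained staff 2 ≥ 2 → met
4. product liability coverage $165,000 ≥ $125,000 → met
5. choking-hazard poster present → met
6. condition 'offers outdoor seating' holds; general liability coverage $1,325,000 ≥ $1,225,000 → met
7. allergen disclosure notice present → met
8. grease-trap servicing 293 days ago vs limit 365 → met
9. pest-control treatment 693 days ago vs limit 730 → met
10. condition 'serves alcohol' holds; food-safety audit 381 days ago vs limit 365 → not met
Not met: 2, 10

2, 10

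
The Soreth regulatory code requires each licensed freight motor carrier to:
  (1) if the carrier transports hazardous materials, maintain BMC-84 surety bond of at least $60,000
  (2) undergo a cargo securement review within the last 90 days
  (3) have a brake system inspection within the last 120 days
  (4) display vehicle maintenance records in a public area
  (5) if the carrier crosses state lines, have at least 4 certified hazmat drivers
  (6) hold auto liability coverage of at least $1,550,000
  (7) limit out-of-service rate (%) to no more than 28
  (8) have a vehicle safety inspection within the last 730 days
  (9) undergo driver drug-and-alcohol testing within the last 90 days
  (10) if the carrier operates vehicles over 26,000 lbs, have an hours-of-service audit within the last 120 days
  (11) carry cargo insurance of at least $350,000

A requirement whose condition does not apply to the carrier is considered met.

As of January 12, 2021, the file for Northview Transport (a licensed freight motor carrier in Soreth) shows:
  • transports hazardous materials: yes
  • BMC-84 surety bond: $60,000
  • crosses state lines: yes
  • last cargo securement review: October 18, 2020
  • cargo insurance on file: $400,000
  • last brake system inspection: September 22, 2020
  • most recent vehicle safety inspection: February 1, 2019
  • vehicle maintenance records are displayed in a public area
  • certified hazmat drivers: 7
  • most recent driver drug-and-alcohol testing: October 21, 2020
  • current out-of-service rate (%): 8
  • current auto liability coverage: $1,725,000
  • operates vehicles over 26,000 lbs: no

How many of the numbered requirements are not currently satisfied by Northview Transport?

0

1. condition 'transports hazardous materials' holds; BMC-84 surety bond $60,000 ≥ $60,000 → met
2. cargo securement review 86 days ago vs limit 90 → met
3. brake system inspection 112 days ago vs limit 120 → met
4. vehicle maintenance records present → met
5. condition 'crosses state lines' holds; certified hazmat drivers 7 ≥ 4 → met
6. auto liability coverage $1,725,000 ≥ $1,550,000 → met
7. out-of-service rate (%) 8 ≤ 28 → met
8. vehicle safety inspection 711 days ago vs limit 730 → met
9. driver drug-and-alcohol testing 83 days ago vs limit 90 → met
10. condition 'operates vehicles over 26,000 lbs' does not hold → requirement n/a → met
11. cargo insurance $400,000 ≥ $350,000 → met
Not met: 0 of 11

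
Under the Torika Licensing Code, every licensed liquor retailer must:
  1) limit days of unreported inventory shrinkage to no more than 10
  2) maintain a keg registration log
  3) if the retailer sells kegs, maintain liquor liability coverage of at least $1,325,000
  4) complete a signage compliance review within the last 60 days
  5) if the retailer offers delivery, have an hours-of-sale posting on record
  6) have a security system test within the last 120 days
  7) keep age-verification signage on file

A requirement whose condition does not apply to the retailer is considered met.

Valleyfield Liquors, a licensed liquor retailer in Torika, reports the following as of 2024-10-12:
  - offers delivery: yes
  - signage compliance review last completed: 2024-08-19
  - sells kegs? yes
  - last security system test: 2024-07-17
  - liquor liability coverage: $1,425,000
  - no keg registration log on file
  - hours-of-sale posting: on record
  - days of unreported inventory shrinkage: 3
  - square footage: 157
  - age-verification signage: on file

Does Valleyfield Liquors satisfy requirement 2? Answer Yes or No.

No

2. keg registration log absent → not met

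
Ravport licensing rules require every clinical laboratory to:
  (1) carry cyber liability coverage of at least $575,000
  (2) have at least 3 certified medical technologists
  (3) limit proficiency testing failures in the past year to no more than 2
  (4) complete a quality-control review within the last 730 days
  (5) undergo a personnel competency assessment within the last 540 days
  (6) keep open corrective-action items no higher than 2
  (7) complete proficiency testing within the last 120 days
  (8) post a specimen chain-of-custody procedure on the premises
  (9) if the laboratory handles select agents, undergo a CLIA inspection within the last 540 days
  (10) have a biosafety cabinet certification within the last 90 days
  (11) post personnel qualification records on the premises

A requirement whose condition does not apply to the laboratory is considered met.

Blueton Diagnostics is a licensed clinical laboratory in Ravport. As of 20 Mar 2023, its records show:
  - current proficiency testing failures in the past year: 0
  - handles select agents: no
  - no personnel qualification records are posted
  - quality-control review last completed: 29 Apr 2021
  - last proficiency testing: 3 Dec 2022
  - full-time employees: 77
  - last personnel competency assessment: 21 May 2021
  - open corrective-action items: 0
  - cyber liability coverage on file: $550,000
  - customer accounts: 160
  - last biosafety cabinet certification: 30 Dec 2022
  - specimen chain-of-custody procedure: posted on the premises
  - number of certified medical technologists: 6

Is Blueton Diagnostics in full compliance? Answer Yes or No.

1. cyber liability coverage $550,000 < $575,000 → not met
2. certified medical technologists 6 ≥ 3 → met
3. proficiency testing failures in the past year 0 ≤ 2 → met
4. quality-control review 690 days ago vs limit 730 → met
5. personnel competency assessment 668 days ago vs limit 540 → not met
6. open corrective-action items 0 ≤ 2 → met
7. proficiency testing 107 days ago vs limit 120 → met
8. specimen chain-of-custody procedure present → met
9. condition 'handles select agents' does not hold → requirement n/a → met
10. biosafety cabinet certification 80 days ago vs limit 90 → met
11. personnel qualification records absent → not met
Not met: 1, 5, 11

No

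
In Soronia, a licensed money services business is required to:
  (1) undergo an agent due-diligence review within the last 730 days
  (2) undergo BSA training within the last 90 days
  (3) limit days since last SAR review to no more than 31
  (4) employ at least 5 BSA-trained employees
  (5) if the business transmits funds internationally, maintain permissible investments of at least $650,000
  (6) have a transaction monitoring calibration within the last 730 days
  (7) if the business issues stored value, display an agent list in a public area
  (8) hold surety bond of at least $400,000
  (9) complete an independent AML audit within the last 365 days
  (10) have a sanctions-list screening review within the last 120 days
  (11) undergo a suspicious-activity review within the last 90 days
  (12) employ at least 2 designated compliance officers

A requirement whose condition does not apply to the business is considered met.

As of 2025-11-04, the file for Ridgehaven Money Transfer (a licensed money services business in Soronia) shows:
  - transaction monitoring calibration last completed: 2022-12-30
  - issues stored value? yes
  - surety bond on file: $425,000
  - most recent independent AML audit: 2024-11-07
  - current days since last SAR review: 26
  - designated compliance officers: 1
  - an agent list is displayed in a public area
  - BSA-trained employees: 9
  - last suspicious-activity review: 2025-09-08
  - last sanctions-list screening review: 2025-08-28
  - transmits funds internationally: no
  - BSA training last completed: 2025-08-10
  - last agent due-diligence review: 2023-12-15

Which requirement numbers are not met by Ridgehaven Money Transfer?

6, 12

1. agent due-diligence review 690 days ago vs limit 730 → met
2. BSA training 86 days ago vs limit 90 → met
3. days since last SAR review 26 ≤ 31 → met
4. BSA-trained employees 9 ≥ 5 → met
5. condition 'transmits funds internationally' does not hold → requirement n/a → met
6. transaction monitoring calibration 1040 days ago vs limit 730 → not met
7. condition 'issues stored value' holds; agent list present → met
8. surety bond $425,000 ≥ $400,000 → met
9. independent AML audit 362 days ago vs limit 365 → met
10. sanctions-list screening review 68 days ago vs limit 120 → met
11. suspicious-activity review 57 days ago vs limit 90 → met
12. designated compliance officers 1 < 2 → not met
Not met: 6, 12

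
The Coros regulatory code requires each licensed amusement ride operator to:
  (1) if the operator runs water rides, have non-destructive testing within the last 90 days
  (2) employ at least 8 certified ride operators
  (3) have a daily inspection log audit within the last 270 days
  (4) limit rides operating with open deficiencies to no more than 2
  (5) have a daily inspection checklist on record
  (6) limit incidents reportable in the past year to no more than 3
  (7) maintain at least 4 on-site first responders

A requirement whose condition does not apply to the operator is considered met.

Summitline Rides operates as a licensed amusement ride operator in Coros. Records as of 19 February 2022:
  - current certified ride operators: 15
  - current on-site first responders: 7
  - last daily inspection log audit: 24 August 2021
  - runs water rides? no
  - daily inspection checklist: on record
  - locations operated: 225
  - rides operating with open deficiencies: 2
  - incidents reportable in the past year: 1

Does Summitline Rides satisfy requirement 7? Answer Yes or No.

Yes

7. on-site first responders 7 ≥ 4 → met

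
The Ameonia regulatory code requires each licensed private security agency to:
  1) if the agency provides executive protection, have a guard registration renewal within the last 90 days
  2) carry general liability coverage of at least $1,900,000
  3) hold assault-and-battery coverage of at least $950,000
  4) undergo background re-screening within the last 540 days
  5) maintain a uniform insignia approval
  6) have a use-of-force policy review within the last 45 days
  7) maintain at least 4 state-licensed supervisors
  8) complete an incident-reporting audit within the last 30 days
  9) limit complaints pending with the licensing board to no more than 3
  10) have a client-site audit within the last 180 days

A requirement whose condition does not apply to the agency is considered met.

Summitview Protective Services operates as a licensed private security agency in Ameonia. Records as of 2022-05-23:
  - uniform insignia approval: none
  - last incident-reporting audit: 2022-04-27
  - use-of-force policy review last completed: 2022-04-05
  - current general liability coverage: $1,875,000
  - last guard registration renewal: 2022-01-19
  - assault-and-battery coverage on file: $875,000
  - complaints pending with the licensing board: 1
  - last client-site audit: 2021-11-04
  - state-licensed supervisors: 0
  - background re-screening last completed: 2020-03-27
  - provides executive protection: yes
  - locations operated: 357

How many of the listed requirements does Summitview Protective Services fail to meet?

8

1. condition 'provides executive protection' holds; guard registration renewal 124 days ago vs limit 90 → not met
2. general liability coverage $1,875,000 < $1,900,000 → not met
3. assault-and-battery coverage $875,000 < $950,000 → not met
4. background re-screening 787 days ago vs limit 540 → not met
5. uniform insignia approval absent → not met
6. use-of-force policy review 48 days ago vs limit 45 → not met
7. state-licensed supervisors 0 < 4 → not met
8. incident-reporting audit 26 days ago vs limit 30 → met
9. complaints pending with the licensing board 1 ≤ 3 → met
10. client-site audit 200 days ago vs limit 180 → not met
Not met: 8 of 10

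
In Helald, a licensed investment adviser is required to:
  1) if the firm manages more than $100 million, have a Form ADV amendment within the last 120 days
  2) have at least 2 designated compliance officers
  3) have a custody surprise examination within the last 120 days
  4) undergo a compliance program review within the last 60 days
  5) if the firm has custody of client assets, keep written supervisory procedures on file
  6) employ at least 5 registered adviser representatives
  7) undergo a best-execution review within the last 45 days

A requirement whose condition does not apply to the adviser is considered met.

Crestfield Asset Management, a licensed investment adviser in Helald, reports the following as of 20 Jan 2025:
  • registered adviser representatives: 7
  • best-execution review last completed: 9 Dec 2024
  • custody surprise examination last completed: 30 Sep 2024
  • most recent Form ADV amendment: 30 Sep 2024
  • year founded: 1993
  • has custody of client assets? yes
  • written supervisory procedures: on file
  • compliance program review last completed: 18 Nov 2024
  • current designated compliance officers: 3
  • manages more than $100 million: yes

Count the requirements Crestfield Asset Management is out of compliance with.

1. condition 'manages more than $100 million' holds; Form ADV amendment 112 days ago vs limit 120 → met
2. designated compliance officers 3 ≥ 2 → met
3. custody surprise examination 112 days ago vs limit 120 → met
4. compliance program review 63 days ago vs limit 60 → not met
5. condition 'has custody of client assets' holds; written supervisory procedures present → met
6. registered adviser representatives 7 ≥ 5 → met
7. best-execution review 42 days ago vs limit 45 → met
Not met: 1 of 7

1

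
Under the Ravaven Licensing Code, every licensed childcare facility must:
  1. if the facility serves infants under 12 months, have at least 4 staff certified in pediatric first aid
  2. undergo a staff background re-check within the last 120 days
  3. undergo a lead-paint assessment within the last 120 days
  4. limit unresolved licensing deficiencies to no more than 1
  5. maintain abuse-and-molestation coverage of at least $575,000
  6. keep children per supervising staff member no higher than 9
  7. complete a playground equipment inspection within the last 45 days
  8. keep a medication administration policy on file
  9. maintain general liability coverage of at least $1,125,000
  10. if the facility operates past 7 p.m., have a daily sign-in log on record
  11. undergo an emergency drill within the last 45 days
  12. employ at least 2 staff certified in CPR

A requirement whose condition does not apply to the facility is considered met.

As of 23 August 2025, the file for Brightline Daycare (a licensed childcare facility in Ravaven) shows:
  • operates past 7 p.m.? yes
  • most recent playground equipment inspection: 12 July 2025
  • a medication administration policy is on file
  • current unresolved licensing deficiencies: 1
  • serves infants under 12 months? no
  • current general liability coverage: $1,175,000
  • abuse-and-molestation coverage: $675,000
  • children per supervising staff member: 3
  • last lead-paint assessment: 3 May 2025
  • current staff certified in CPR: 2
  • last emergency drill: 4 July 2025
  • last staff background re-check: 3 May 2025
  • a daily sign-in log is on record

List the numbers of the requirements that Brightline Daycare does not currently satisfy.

1. condition 'serves infants under 12 months' does not hold → requirement n/a → met
2. staff background re-check 112 days ago vs limit 120 → met
3. lead-paint assessment 112 days ago vs limit 120 → met
4. unresolved licensing deficiencies 1 ≤ 1 → met
5. abuse-and-molestation coverage $675,000 ≥ $575,000 → met
6. children per supervising staff member 3 ≤ 9 → met
7. playground equipment inspection 42 days ago vs limit 45 → met
8. medication administration policy present → met
9. general liability coverage $1,175,000 ≥ $1,125,000 → met
10. condition 'operates past 7 p.m.' holds; daily sign-in log present → met
11. emergency drill 50 days ago vs limit 45 → not met
12. staff certified in CPR 2 ≥ 2 → met
Not met: 11

11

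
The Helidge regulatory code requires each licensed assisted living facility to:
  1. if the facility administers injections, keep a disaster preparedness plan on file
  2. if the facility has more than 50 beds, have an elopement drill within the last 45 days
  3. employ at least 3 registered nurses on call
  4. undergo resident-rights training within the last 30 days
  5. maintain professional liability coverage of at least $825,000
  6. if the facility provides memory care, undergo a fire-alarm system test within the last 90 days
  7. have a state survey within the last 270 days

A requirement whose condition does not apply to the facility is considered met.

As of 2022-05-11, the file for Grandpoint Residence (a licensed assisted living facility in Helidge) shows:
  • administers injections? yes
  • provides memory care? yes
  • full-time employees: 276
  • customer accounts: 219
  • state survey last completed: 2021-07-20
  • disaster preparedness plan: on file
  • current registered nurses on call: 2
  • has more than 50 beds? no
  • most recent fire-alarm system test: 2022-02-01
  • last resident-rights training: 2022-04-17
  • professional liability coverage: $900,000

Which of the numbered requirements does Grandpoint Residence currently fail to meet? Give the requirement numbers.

1. condition 'administers injections' holds; disaster preparedness plan present → met
2. condition 'has more than 50 beds' does not hold → requirement n/a → met
3. registered nurses on call 2 < 3 → not met
4. resident-rights training 24 days ago vs limit 30 → met
5. professional liability coverage $900,000 ≥ $825,000 → met
6. condition 'provides memory care' holds; fire-alarm system test 99 days ago vs limit 90 → not met
7. state survey 295 days ago vs limit 270 → not met
Not met: 3, 6, 7

3, 6, 7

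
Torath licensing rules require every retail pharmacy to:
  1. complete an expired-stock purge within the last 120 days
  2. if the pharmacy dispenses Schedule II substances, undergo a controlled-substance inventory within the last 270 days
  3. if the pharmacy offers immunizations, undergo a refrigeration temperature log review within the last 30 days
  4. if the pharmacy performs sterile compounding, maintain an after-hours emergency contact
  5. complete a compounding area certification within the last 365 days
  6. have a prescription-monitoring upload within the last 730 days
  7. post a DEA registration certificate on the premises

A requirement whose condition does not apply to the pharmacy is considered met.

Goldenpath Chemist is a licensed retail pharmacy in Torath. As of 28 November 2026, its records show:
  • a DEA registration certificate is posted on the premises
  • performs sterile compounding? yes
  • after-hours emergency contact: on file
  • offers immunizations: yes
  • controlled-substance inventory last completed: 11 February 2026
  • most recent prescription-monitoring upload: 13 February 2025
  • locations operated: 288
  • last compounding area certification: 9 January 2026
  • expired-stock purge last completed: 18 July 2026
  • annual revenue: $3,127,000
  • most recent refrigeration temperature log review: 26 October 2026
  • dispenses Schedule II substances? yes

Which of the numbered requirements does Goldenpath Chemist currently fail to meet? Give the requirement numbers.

1, 2, 3

1. expired-stock purge 133 days ago vs limit 120 → not met
2. condition 'dispenses Schedule II substances' holds; controlled-substance inventory 290 days ago vs limit 270 → not met
3. condition 'offers immunizations' holds; refrigeration temperature log review 33 days ago vs limit 30 → not met
4. condition 'performs sterile compounding' holds; after-hours emergency contact present → met
5. compounding area certification 323 days ago vs limit 365 → met
6. prescription-monitoring upload 653 days ago vs limit 730 → met
7. DEA registration certificate present → met
Not met: 1, 2, 3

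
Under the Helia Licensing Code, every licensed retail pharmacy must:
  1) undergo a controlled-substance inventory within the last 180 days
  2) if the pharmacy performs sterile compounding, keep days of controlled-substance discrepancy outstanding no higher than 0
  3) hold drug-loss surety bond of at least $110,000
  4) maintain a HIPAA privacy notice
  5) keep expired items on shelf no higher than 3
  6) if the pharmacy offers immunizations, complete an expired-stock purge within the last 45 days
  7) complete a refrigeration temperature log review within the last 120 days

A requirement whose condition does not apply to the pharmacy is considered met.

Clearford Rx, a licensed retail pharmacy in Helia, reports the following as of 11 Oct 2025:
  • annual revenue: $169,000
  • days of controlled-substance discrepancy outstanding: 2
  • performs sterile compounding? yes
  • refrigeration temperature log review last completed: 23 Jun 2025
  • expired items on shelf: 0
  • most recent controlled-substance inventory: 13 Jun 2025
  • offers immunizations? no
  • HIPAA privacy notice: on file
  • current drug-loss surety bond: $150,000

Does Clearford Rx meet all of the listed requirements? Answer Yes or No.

No

1. controlled-substance inventory 120 days ago vs limit 180 → met
2. condition 'performs sterile compounding' holds; days of controlled-substance discrepancy outstanding 2 > 0 → not met
3. drug-loss surety bond $150,000 ≥ $110,000 → met
4. HIPAA privacy notice present → met
5. expired items on shelf 0 ≤ 3 → met
6. condition 'offers immunizations' does not hold → requirement n/a → met
7. refrigeration temperature log review 110 days ago vs limit 120 → met
Not met: 2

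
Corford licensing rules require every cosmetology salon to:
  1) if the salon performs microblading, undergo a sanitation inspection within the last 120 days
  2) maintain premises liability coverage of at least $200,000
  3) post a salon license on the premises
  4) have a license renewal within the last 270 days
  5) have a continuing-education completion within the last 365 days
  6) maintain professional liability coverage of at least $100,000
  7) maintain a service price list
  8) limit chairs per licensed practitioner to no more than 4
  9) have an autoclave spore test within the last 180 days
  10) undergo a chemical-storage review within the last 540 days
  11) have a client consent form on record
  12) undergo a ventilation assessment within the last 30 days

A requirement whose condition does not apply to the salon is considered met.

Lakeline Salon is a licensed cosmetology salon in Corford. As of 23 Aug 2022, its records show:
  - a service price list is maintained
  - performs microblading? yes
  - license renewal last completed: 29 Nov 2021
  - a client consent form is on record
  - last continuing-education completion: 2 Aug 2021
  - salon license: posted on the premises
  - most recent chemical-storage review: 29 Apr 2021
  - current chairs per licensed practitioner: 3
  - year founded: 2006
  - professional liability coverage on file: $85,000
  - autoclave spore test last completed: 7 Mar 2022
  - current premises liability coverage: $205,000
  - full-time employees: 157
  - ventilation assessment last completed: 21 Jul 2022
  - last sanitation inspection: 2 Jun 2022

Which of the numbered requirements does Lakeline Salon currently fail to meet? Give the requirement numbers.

5, 6, 12

1. condition 'performs microblading' holds; sanitation inspection 82 days ago vs limit 120 → met
2. premises liability coverage $205,000 ≥ $200,000 → met
3. salon license present → met
4. license renewal 267 days ago vs limit 270 → met
5. continuing-education completion 386 days ago vs limit 365 → not met
6. professional liability coverage $85,000 < $100,000 → not met
7. service price list present → met
8. chairs per licensed practitioner 3 ≤ 4 → met
9. autoclave spore test 169 days ago vs limit 180 → met
10. chemical-storage review 481 days ago vs limit 540 → met
11. client consent form present → met
12. ventilation assessment 33 days ago vs limit 30 → not met
Not met: 5, 6, 12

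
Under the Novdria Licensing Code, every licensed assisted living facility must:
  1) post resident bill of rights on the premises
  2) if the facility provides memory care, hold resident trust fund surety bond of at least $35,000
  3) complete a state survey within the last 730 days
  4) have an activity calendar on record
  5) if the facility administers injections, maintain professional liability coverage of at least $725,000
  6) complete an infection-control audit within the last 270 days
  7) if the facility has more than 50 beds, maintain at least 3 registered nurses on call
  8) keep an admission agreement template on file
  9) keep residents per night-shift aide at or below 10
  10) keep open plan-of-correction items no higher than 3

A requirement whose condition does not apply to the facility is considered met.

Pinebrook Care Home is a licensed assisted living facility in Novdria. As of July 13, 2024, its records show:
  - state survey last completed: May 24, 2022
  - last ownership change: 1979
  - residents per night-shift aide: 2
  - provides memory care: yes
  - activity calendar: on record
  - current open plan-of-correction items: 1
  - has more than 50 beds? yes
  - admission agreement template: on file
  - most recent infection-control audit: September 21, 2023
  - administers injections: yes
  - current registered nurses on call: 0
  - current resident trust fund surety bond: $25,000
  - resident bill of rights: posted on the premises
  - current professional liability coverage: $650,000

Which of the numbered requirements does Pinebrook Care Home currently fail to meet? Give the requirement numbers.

2, 3, 5, 6, 7

1. resident bill of rights present → met
2. condition 'provides memory care' holds; resident trust fund surety bond $25,000 < $35,000 → not met
3. state survey 781 days ago vs limit 730 → not met
4. activity calendar present → met
5. condition 'administers injections' holds; professional liability coverage $650,000 < $725,000 → not met
6. infection-control audit 296 days ago vs limit 270 → not met
7. condition 'has more than 50 beds' holds; registered nurses on call 0 < 3 → not met
8. admission agreement template present → met
9. residents per night-shift aide 2 ≤ 10 → met
10. open plan-of-correction items 1 ≤ 3 → met
Not met: 2, 3, 5, 6, 7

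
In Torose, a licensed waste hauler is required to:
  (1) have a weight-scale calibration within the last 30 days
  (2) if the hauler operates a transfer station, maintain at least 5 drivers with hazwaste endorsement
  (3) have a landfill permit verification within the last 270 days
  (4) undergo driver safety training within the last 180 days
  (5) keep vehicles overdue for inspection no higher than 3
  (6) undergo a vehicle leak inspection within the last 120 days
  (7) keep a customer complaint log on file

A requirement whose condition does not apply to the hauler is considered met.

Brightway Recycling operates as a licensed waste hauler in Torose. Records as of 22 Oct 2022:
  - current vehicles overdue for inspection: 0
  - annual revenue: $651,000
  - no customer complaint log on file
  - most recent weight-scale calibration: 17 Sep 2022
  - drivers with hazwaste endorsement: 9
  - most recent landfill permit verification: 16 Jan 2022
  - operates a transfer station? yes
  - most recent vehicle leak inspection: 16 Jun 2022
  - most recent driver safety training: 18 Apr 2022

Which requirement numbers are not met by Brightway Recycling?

1, 3, 4, 6, 7

1. weight-scale calibration 35 days ago vs limit 30 → not met
2. condition 'operates a transfer station' holds; drivers with hazwaste endorsement 9 ≥ 5 → met
3. landfill permit verification 279 days ago vs limit 270 → not met
4. driver safety training 187 days ago vs limit 180 → not met
5. vehicles overdue for inspection 0 ≤ 3 → met
6. vehicle leak inspection 128 days ago vs limit 120 → not met
7. customer complaint log absent → not met
Not met: 1, 3, 4, 6, 7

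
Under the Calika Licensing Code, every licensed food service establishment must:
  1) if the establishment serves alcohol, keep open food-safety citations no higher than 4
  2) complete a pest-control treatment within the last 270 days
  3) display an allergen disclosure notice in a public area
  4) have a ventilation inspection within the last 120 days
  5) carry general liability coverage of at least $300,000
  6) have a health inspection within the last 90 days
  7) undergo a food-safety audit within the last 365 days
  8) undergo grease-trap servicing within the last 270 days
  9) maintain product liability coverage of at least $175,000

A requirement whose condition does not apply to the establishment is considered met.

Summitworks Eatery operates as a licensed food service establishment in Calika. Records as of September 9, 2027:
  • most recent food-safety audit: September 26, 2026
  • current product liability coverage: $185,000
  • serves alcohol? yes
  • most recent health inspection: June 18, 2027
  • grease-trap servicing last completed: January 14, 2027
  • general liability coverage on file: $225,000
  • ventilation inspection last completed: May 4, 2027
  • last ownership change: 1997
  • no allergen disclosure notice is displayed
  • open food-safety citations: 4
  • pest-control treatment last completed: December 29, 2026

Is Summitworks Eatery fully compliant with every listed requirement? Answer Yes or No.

No

1. condition 'serves alcohol' holds; open food-safety citations 4 ≤ 4 → met
2. pest-control treatment 254 days ago vs limit 270 → met
3. allergen disclosure notice absent → not met
4. ventilation inspection 128 days ago vs limit 120 → not met
5. general liability coverage $225,000 < $300,000 → not met
6. health inspection 83 days ago vs limit 90 → met
7. food-safety audit 348 days ago vs limit 365 → met
8. grease-trap servicing 238 days ago vs limit 270 → met
9. product liability coverage $185,000 ≥ $175,000 → met
Not met: 3, 4, 5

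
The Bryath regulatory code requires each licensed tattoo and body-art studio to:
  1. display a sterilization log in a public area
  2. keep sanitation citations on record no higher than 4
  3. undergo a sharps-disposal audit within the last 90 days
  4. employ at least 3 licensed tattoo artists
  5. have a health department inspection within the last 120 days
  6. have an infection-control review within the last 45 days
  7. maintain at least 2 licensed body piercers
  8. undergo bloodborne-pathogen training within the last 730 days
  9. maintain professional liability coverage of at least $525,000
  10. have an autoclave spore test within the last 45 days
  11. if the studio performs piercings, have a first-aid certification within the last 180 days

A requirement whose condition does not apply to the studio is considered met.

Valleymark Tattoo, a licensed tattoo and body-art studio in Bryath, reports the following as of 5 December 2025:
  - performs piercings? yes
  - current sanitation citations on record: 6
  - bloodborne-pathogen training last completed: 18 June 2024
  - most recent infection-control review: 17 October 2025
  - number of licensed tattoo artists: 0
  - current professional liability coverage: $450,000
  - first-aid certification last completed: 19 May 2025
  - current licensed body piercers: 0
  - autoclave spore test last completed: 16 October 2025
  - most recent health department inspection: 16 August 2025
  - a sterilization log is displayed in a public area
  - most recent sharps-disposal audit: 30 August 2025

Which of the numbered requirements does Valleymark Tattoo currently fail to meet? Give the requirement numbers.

2, 3, 4, 6, 7, 9, 10, 11

1. sterilization log present → met
2. sanitation citations on record 6 > 4 → not met
3. sharps-disposal audit 97 days ago vs limit 90 → not met
4. licensed tattoo artists 0 < 3 → not met
5. health department inspection 111 days ago vs limit 120 → met
6. infection-control review 49 days ago vs limit 45 → not met
7. licensed body piercers 0 < 2 → not met
8. bloodborne-pathogen training 535 days ago vs limit 730 → met
9. professional liability coverage $450,000 < $525,000 → not met
10. autoclave spore test 50 days ago vs limit 45 → not met
11. condition 'performs piercings' holds; first-aid certification 200 days ago vs limit 180 → not met
Not met: 2, 3, 4, 6, 7, 9, 10, 11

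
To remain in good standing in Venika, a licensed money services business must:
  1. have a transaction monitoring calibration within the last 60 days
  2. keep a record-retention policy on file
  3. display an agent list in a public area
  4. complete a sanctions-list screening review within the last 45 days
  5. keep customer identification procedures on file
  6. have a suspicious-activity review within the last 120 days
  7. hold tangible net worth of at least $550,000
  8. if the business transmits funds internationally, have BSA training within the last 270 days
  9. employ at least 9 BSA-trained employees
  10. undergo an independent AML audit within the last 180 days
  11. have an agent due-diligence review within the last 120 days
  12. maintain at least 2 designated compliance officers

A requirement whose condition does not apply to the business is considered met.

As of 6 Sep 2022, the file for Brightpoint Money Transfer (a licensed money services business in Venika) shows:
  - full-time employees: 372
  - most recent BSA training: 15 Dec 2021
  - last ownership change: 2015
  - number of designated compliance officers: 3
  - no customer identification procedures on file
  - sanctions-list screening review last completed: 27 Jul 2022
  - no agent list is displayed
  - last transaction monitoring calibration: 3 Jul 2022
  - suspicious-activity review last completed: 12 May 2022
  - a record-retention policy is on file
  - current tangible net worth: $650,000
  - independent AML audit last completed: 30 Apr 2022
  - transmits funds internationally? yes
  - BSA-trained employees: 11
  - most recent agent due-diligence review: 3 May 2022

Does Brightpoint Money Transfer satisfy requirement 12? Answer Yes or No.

12. designated compliance officers 3 ≥ 2 → met

Yes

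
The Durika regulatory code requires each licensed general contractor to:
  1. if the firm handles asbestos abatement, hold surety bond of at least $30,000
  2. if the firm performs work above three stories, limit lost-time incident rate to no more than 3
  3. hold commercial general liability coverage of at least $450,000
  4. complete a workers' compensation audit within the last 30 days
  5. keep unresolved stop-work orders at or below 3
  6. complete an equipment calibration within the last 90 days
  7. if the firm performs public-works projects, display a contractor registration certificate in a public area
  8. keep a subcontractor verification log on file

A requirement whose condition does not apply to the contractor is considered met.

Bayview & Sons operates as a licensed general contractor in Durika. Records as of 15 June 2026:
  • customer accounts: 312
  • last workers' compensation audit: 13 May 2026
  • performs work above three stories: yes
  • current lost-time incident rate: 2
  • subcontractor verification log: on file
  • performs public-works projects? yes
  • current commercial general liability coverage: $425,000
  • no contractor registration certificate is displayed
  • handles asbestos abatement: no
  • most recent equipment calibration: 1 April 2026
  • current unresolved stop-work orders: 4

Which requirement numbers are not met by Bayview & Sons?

1. condition 'handles asbestos abatement' does not hold → requirement n/a → met
2. condition 'performs work above three stories' holds; lost-time incident rate 2 ≤ 3 → met
3. commercial general liability coverage $425,000 < $450,000 → not met
4. workers' compensation audit 33 days ago vs limit 30 → not met
5. unresolved stop-work orders 4 > 3 → not met
6. equipment calibration 75 days ago vs limit 90 → met
7. condition 'performs public-works projects' holds; contractor registration certificate absent → not met
8. subcontractor verification log present → met
Not met: 3, 4, 5, 7

3, 4, 5, 7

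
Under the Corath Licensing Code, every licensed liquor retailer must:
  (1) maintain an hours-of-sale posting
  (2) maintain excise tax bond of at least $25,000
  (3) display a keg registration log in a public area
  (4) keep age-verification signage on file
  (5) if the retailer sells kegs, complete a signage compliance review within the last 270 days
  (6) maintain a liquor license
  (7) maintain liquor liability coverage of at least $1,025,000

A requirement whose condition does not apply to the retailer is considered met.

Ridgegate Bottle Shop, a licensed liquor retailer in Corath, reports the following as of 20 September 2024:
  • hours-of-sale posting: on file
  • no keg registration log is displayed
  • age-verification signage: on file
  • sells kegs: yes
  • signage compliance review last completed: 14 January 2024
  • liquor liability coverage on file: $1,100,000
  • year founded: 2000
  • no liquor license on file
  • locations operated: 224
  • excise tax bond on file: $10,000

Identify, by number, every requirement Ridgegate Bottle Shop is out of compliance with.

1. hours-of-sale posting present → met
2. excise tax bond $10,000 < $25,000 → not met
3. keg registration log absent → not met
4. age-verification signage present → met
5. condition 'sells kegs' holds; signage compliance review 250 days ago vs limit 270 → met
6. liquor license absent → not met
7. liquor liability coverage $1,100,000 ≥ $1,025,000 → met
Not met: 2, 3, 6

2, 3, 6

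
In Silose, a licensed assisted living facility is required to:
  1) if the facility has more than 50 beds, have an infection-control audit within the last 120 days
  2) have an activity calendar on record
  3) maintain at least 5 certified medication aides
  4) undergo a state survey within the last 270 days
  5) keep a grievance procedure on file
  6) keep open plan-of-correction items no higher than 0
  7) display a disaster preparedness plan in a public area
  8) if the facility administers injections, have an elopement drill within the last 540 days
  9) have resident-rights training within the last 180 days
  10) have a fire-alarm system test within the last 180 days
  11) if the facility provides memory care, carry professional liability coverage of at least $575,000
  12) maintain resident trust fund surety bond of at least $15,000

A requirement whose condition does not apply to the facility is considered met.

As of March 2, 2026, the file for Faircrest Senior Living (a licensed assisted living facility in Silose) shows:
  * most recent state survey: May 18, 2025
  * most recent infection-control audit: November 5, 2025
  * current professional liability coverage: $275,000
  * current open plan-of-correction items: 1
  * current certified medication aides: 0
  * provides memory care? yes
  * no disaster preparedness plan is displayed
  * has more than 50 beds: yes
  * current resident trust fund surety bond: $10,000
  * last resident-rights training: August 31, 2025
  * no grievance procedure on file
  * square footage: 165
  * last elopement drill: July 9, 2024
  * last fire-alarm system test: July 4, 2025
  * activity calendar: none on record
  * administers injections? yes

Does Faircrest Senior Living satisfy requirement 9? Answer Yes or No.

9. resident-rights training 183 days ago vs limit 180 → not met

No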